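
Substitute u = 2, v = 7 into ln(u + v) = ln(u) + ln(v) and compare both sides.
LHS = ln(2 + 7) = ln(9) ≈ 2.197
RHS = ln(2) + ln(7) ≈ 2.639

LHS ≠ RHS (they differ by about 0.4418), so the equation does not hold here.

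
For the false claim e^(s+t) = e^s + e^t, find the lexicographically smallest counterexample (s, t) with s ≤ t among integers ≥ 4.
(s, t) = (4, 4)

Substituting (4, 4) into the claim:
LHS = e^(4+4) = e^8 ≈ 2981
RHS = e^4 + e^4 = 2·e^4 ≈ 109.2

Since LHS ≠ RHS, this pair disproves the claim, and no lexicographically smaller pair (s ≤ t, integers ≥ 4) does.

For instance (6, 11) is also a counterexample (LHS = e^17 ≈ 24154952.8, RHS = e^6 + e^11 ≈ 60277.6), but it's lexicographically larger.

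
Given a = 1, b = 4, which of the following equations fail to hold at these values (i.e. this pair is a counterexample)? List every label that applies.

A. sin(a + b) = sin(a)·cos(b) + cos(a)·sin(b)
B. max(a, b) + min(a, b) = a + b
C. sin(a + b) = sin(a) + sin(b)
C

Evaluating each claim at the given values:
A. LHS = sin(5) ≈ -0.9589, RHS = sin(1)·cos(4) + sin(4)·cos(1) ≈ -0.9589 → holds here (LHS = RHS)
B. LHS = 5, RHS = 5 → holds here (LHS = RHS)
C. LHS = sin(5) ≈ -0.9589, RHS = sin(4) + sin(1) ≈ 0.08467 → fails here (LHS ≠ RHS)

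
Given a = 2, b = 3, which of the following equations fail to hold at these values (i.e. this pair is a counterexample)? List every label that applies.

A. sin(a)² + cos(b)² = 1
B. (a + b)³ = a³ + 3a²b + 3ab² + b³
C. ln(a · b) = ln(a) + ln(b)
Evaluating each claim at the given values:
A. LHS = sin(2)² + cos(3)² ≈ 1.807, RHS = 1 → fails here (LHS ≠ RHS)
B. LHS = 125, RHS = 125 → holds here (LHS = RHS)
C. LHS = ln(6) ≈ 1.792, RHS = ln(2) + ln(3) ≈ 1.792 → holds here (LHS = RHS)

Answer: A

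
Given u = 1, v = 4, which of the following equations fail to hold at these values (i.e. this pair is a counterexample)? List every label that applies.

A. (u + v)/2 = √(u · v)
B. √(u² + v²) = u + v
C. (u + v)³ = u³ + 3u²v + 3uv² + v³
Evaluating each claim at the given values:
A. LHS = 5/2, RHS = 2 → fails here (LHS ≠ RHS)
B. LHS = √(17) ≈ 4.123, RHS = 5 → fails here (LHS ≠ RHS)
C. LHS = 125, RHS = 125 → holds here (LHS = RHS)

Answer: A, B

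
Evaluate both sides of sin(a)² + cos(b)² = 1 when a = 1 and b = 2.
LHS = sin(1)² + cos(2)² ≈ 0.8813
RHS = 1

LHS ≠ RHS (they differ by about 0.1187), so the equation does not hold here.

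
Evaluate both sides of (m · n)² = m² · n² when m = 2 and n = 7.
LHS = (2 · 7)² = 196
RHS = 2² · 7² = 196

LHS = RHS: the two sides agree.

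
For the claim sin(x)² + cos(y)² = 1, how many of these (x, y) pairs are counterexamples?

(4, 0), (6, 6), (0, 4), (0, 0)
Testing each pair:
(4, 0): LHS = sin(4)² + 1 ≈ 1.573, RHS = 1 → counterexample
(6, 6): LHS = sin(6)² + cos(6)² = 1, RHS = 1 → satisfies claim
(0, 4): LHS = cos(4)² ≈ 0.4272, RHS = 1 → counterexample
(0, 0): LHS = 1, RHS = 1 → satisfies claim

That makes 2 counterexamples.

Answer: 2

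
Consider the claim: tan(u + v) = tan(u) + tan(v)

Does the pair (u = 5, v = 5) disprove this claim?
Yes

Substituting u = 5, v = 5:
LHS = tan(5 + 5) = tan(10) ≈ 0.6484
RHS = tan(5) + tan(5) = 2·tan(5) ≈ -6.761

Since LHS ≠ RHS, this pair disproves the claim.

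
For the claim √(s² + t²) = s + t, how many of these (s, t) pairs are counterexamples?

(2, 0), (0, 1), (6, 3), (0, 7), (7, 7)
Testing each pair:
(2, 0): LHS = 2, RHS = 2 → satisfies claim
(0, 1): LHS = 1, RHS = 1 → satisfies claim
(6, 3): LHS = 3·√(5) ≈ 6.708, RHS = 9 → counterexample
(0, 7): LHS = 7, RHS = 7 → satisfies claim
(7, 7): LHS = 7·√(2) ≈ 9.899, RHS = 14 → counterexample

That makes 2 counterexamples.

Answer: 2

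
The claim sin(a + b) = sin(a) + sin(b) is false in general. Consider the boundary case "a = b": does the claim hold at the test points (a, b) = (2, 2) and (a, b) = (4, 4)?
At (2, 2): LHS = sin(4) ≈ -0.7568 ≠ RHS = 2·sin(2) ≈ 1.819
At (4, 4): LHS = sin(8) ≈ 0.9894 ≠ RHS = 2·sin(4) ≈ -1.514

Answer: No, fails at both test points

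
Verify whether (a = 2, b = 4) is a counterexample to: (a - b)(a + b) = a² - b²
Substituting a = 2, b = 4:
LHS = (2 - 4)(2 + 4) = -12
RHS = 2² - 4² = -12

The sides agree, so this pair does not disprove the claim.

Answer: No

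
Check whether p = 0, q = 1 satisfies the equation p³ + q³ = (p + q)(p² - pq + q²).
Substituting p = 0, q = 1:

LHS = 0³ + 1³ = 1
RHS = (0 + 1)(0² - 0·1 + 1²) = 1

LHS = RHS, so the equation holds at this point.

Answer: Holds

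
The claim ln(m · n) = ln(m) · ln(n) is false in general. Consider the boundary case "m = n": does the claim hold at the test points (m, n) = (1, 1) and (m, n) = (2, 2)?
Only at (1, 1)

At (1, 1): LHS = 0, RHS = 0 → equal
At (2, 2): LHS = ln(4) ≈ 1.386 ≠ RHS = ln(2)² ≈ 0.4805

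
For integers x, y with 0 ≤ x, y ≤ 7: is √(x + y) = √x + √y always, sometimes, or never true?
Sometimes true

It holds at (x, y) = (0, 0) (both sides equal 0), but fails at (x, y) = (5, 5) (LHS = √(10) ≈ 3.162, RHS = 2·√(5) ≈ 4.472).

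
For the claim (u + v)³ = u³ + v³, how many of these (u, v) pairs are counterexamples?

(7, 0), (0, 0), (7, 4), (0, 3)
1

Testing each pair:
(7, 0): LHS = 343, RHS = 343 → satisfies claim
(0, 0): LHS = 0, RHS = 0 → satisfies claim
(7, 4): LHS = 1331, RHS = 407 → counterexample
(0, 3): LHS = 27, RHS = 27 → satisfies claim

That makes 1 counterexample.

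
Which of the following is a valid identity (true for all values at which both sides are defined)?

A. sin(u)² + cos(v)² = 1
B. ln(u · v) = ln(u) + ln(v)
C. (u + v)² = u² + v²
B

A: fails at (5, 8) — LHS = cos(8)² + sin(5)² ≈ 0.9407, RHS = 1.
B: holds — e.g. at (4, 5), both sides equal ln(20) ≈ 2.996.
C: fails at (2, 3) — LHS = 25, RHS = 13.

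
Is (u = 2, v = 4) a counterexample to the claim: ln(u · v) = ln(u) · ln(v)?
Yes

Substituting u = 2, v = 4:
LHS = ln(2 · 4) = ln(8) ≈ 2.079
RHS = ln(2) · ln(4) ≈ 0.9609

Since LHS ≠ RHS, this pair disproves the claim.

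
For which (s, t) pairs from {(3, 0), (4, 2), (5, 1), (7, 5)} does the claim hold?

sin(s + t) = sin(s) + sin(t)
(3, 0)

Testing each pair:
(3, 0): LHS = sin(3) ≈ 0.1411, RHS = sin(3) ≈ 0.1411 → holds
(4, 2): LHS = sin(6) ≈ -0.2794, RHS = sin(4) + sin(2) ≈ 0.1525 → fails
(5, 1): LHS = sin(6) ≈ -0.2794, RHS = sin(5) + sin(1) ≈ -0.1175 → fails
(7, 5): LHS = sin(12) ≈ -0.5366, RHS = sin(5) + sin(7) ≈ -0.3019 → fails

1 of 4 pairs satisfies the claim.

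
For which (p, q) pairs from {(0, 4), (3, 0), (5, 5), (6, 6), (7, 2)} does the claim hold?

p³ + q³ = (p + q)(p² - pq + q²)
All pairs

Testing each pair:
(0, 4): LHS = 64, RHS = 64 → holds
(3, 0): LHS = 27, RHS = 27 → holds
(5, 5): LHS = 250, RHS = 250 → holds
(6, 6): LHS = 432, RHS = 432 → holds
(7, 2): LHS = 351, RHS = 351 → holds

Every pair satisfies the claim.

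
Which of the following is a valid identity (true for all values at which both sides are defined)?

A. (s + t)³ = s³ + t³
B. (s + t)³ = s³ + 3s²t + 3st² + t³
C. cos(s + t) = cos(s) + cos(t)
B

A: fails at (2, 7) — LHS = 729, RHS = 351.
B: holds — e.g. at (1, 2), both sides equal 27.
C: fails at (5, 8) — LHS = cos(13) ≈ 0.9074, RHS = cos(8) + cos(5) ≈ 0.1382.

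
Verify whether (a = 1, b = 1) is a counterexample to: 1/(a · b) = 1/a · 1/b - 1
Substituting a = 1, b = 1:
LHS = 1/(1 · 1) = 1
RHS = 1/1 · 1/1 - 1 = 0

Since LHS ≠ RHS, this pair disproves the claim.

Answer: Yes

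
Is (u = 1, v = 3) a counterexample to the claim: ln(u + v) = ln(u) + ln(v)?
Substituting u = 1, v = 3:
LHS = ln(1 + 3) = ln(4) ≈ 1.386
RHS = ln(1) + ln(3) = ln(3) ≈ 1.099

Since LHS ≠ RHS, this pair disproves the claim.

Answer: Yes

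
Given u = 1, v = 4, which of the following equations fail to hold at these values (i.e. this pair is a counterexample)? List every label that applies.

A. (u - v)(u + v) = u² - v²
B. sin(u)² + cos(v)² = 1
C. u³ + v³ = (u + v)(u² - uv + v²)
Evaluating each claim at the given values:
A. LHS = -15, RHS = -15 → holds here (LHS = RHS)
B. LHS = cos(4)² + sin(1)² ≈ 1.135, RHS = 1 → fails here (LHS ≠ RHS)
C. LHS = 65, RHS = 65 → holds here (LHS = RHS)

Answer: B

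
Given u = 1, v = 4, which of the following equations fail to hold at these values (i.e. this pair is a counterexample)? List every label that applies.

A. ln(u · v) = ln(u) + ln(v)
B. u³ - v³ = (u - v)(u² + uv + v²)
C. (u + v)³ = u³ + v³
C

Evaluating each claim at the given values:
A. LHS = ln(4) ≈ 1.386, RHS = ln(4) ≈ 1.386 → holds here (LHS = RHS)
B. LHS = -63, RHS = -63 → holds here (LHS = RHS)
C. LHS = 125, RHS = 65 → fails here (LHS ≠ RHS)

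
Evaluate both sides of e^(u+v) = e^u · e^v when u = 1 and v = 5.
LHS = e^(1+5) = e^6 ≈ 403.4
RHS = e^1 · e^5 = e^6 ≈ 403.4

LHS = RHS: the two sides agree.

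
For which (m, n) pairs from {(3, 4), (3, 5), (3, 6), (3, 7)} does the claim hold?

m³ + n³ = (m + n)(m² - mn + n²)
Testing each pair:
(3, 4): LHS = 91, RHS = 91 → holds
(3, 5): LHS = 152, RHS = 152 → holds
(3, 6): LHS = 243, RHS = 243 → holds
(3, 7): LHS = 370, RHS = 370 → holds

Every pair satisfies the claim.

Answer: All pairs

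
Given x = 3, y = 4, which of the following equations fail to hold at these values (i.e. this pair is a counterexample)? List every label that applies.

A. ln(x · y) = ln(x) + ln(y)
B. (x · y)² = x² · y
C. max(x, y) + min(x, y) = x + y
Evaluating each claim at the given values:
A. LHS = ln(12) ≈ 2.485, RHS = ln(3) + ln(4) ≈ 2.485 → holds here (LHS = RHS)
B. LHS = 144, RHS = 36 → fails here (LHS ≠ RHS)
C. LHS = 7, RHS = 7 → holds here (LHS = RHS)

Answer: B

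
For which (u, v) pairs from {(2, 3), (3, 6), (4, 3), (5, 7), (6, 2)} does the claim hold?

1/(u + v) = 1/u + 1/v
Testing each pair:
(2, 3): LHS = 1/5, RHS = 5/6 → fails
(3, 6): LHS = 1/9, RHS = 1/2 → fails
(4, 3): LHS = 1/7, RHS = 7/12 → fails
(5, 7): LHS = 1/12, RHS = 12/35 → fails
(6, 2): LHS = 1/8, RHS = 2/3 → fails

No pair satisfies the claim.

Answer: None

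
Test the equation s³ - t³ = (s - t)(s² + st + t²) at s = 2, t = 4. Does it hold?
Substituting s = 2, t = 4:

LHS = 2³ - 4³ = -56
RHS = (2 - 4)(2² + 2·4 + 4²) = -56

LHS = RHS, so the equation holds at this point.

Answer: Holds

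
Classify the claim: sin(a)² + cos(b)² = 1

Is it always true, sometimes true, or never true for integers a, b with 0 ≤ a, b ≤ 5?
Sometimes true

It holds at (a, b) = (0, 0) (both sides equal 1), but fails at (a, b) = (4, 5) (LHS = cos(5)² + sin(4)² ≈ 0.6532, RHS = 1).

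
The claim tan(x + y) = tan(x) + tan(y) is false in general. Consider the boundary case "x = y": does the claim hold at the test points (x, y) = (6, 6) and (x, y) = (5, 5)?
At (6, 6): LHS = tan(12) ≈ -0.6359 ≠ RHS = 2·tan(6) ≈ -0.582
At (5, 5): LHS = tan(10) ≈ 0.6484 ≠ RHS = 2·tan(5) ≈ -6.761

Answer: No, fails at both test points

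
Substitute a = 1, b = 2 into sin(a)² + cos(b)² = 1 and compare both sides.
LHS = sin(1)² + cos(2)² ≈ 0.8813
RHS = 1

LHS ≠ RHS (they differ by about 0.1187), so the equation does not hold here.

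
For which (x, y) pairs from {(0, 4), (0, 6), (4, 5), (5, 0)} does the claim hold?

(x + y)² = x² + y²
Testing each pair:
(0, 4): LHS = 16, RHS = 16 → holds
(0, 6): LHS = 36, RHS = 36 → holds
(4, 5): LHS = 81, RHS = 41 → fails
(5, 0): LHS = 25, RHS = 25 → holds

3 of 4 pairs satisfy the claim.

Answer: (0, 4), (0, 6), (5, 0)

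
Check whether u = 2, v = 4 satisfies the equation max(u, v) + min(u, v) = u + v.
Substituting u = 2, v = 4:

LHS = max(2, 4) + min(2, 4) = 6
RHS = 2 + 4 = 6

LHS = RHS, so the equation holds at this point.

Answer: Holds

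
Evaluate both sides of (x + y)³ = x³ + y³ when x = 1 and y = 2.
LHS = (1 + 2)³ = 27
RHS = 1³ + 2³ = 9

LHS ≠ RHS, so the equation does not hold here.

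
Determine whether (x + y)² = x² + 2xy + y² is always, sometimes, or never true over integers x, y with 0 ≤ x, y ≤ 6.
The identity holds for every pair in the range. For instance at (x, y) = (2, 5): both sides equal 49.

Answer: Always true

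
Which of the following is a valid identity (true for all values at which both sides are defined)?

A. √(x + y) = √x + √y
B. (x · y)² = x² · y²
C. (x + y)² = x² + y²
B

A: fails at (4, 5) — LHS = 3, RHS = 2 + √(5) ≈ 4.236.
B: holds — e.g. at (4, 4), both sides equal 256.
C: fails at (2, 3) — LHS = 25, RHS = 13.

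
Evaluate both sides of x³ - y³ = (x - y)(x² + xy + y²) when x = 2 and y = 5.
LHS = 2³ - 5³ = -117
RHS = (2 - 5)(2² + 2·5 + 5²) = -117

LHS = RHS: the two sides agree.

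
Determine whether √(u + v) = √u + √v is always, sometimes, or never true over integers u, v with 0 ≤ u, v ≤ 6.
It holds at (u, v) = (0, 1) (both sides equal 1), but fails at (u, v) = (2, 4) (LHS = √(6) ≈ 2.449, RHS = √(2) + 2 ≈ 3.414).

Answer: Sometimes true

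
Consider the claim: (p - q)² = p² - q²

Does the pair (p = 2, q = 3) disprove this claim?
Yes

Substituting p = 2, q = 3:
LHS = (2 - 3)² = 1
RHS = 2² - 3² = -5

Since LHS ≠ RHS, this pair disproves the claim.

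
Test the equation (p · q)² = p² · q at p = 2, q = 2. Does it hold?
Fails

Substituting p = 2, q = 2:

LHS = (2 · 2)² = 16
RHS = 2² · 2 = 8

LHS ≠ RHS, so the equation does not hold at this point.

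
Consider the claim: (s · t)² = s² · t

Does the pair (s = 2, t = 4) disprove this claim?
Yes

Substituting s = 2, t = 4:
LHS = (2 · 4)² = 64
RHS = 2² · 4 = 16

Since LHS ≠ RHS, this pair disproves the claim.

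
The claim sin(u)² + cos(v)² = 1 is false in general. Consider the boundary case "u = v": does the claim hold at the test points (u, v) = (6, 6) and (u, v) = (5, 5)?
At (6, 6): LHS = sin(6)² + cos(6)² = 1, RHS = 1 → equal
At (5, 5): LHS = cos(5)² + sin(5)² = 1, RHS = 1 → equal

So the claim does hold at both of these boundary points, even though it is not an identity.

Answer: Yes, holds at both test points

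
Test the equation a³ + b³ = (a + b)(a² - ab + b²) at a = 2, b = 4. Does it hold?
Substituting a = 2, b = 4:

LHS = 2³ + 4³ = 72
RHS = (2 + 4)(2² - 2·4 + 4²) = 72

LHS = RHS, so the equation holds at this point.

Answer: Holds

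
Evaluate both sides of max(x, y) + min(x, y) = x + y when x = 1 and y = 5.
LHS = max(1, 5) + min(1, 5) = 6
RHS = 1 + 5 = 6

LHS = RHS: the two sides agree.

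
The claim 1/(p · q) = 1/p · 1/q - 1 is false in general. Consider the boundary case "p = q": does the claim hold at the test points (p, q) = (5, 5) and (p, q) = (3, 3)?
No, fails at both test points

At (5, 5): LHS = 1/25 ≠ RHS = -24/25
At (3, 3): LHS = 1/9 ≠ RHS = -8/9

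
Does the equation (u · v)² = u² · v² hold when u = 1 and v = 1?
Substituting u = 1, v = 1:

LHS = (1 · 1)² = 1
RHS = 1² · 1² = 1

LHS = RHS, so the equation holds at this point.

Answer: Holds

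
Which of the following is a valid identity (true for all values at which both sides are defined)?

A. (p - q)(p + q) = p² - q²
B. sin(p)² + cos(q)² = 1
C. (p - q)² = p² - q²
A: holds — e.g. at (5, 5), both sides equal 0.
B: fails at (1, 5) — LHS = cos(5)² + sin(1)² ≈ 0.7885, RHS = 1.
C: fails at (1, 5) — LHS = 16, RHS = -24.

Answer: A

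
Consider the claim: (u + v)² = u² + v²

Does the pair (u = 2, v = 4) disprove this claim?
Yes

Substituting u = 2, v = 4:
LHS = (2 + 4)² = 36
RHS = 2² + 4² = 20

Since LHS ≠ RHS, this pair disproves the claim.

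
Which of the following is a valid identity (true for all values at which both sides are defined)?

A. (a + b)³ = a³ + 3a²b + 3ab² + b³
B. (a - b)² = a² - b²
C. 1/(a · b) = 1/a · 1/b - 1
A

A: holds — e.g. at (3, 5), both sides equal 512.
B: fails at (3, 4) — LHS = 1, RHS = -7.
C: fails at (3, 5) — LHS = 1/15, RHS = -14/15.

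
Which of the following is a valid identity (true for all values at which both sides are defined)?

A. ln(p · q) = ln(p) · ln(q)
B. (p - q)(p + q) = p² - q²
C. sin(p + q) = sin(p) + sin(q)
A: fails at (5, 5) — LHS = ln(25) ≈ 3.219, RHS = ln(5)² ≈ 2.59.
B: holds — e.g. at (5, 8), both sides equal -39.
C: fails at (4, 5) — LHS = sin(9) ≈ 0.4121, RHS = sin(5) + sin(4) ≈ -1.716.

Answer: B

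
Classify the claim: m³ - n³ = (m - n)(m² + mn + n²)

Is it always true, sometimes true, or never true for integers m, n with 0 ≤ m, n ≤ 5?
Always true

The identity holds for every pair in the range. For instance at (m, n) = (2, 4): both sides equal -56.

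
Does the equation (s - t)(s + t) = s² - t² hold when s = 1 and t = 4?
Holds

Substituting s = 1, t = 4:

LHS = (1 - 4)(1 + 4) = -15
RHS = 1² - 4² = -15

LHS = RHS, so the equation holds at this point.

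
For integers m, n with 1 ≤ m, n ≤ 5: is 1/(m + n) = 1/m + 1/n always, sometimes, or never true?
The claim fails for every pair in the range. For instance at (m, n) = (5, 2): LHS = 1/7, RHS = 7/10.

Answer: Never true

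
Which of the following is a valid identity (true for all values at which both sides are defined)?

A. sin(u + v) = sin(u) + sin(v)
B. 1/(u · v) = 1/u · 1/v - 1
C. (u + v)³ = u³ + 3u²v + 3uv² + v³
A: fails at (3, 7) — LHS = sin(10) ≈ -0.544, RHS = sin(3) + sin(7) ≈ 0.7981.
B: fails at (2, 3) — LHS = 1/6, RHS = -5/6.
C: holds — e.g. at (3, 5), both sides equal 512.

Answer: C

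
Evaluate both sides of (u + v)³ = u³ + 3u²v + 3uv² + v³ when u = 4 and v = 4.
LHS = (4 + 4)³ = 512
RHS = 4³ + 3·4²·4 + 3·4·4² + 4³ = 512

LHS = RHS: the two sides agree.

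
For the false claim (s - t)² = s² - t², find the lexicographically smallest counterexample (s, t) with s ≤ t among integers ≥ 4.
(s, t) = (4, 5)

At (4, 4): both sides equal 0, so it holds there.

Substituting (4, 5) into the claim:
LHS = (4 - 5)² = 1
RHS = 4² - 5² = -9

Since LHS ≠ RHS, this pair disproves the claim, and no lexicographically smaller pair (s ≤ t, integers ≥ 4) does.

For instance (5, 11) is also a counterexample (LHS = 36, RHS = -96), but it's lexicographically larger.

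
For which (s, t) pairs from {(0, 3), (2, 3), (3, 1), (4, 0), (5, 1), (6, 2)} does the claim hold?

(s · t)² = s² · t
Testing each pair:
(0, 3): LHS = 0, RHS = 0 → holds
(2, 3): LHS = 36, RHS = 12 → fails
(3, 1): LHS = 9, RHS = 9 → holds
(4, 0): LHS = 0, RHS = 0 → holds
(5, 1): LHS = 25, RHS = 25 → holds
(6, 2): LHS = 144, RHS = 72 → fails

4 of 6 pairs satisfy the claim.

Answer: (0, 3), (3, 1), (4, 0), (5, 1)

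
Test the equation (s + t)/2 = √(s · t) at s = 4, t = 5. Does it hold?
Substituting s = 4, t = 5:

LHS = (4 + 5)/2 = 9/2
RHS = √(4 · 5) = 2·√(5) ≈ 4.472

LHS ≠ RHS, so the equation does not hold at this point.

Answer: Fails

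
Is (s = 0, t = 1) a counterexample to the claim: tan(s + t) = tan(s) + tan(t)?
No

Substituting s = 0, t = 1:
LHS = tan(0 + 1) = tan(1) ≈ 1.557
RHS = tan(0) + tan(1) = tan(1) ≈ 1.557

The sides agree, so this pair does not disprove the claim.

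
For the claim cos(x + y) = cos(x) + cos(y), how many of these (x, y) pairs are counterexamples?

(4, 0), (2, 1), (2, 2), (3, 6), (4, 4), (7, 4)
Testing each pair:
(4, 0): LHS = cos(4) ≈ -0.6536, RHS = cos(4) + 1 ≈ 0.3464 → counterexample
(2, 1): LHS = cos(3) ≈ -0.99, RHS = cos(2) + cos(1) ≈ 0.1242 → counterexample
(2, 2): LHS = cos(4) ≈ -0.6536, RHS = 2·cos(2) ≈ -0.8323 → counterexample
(3, 6): LHS = cos(9) ≈ -0.9111, RHS = cos(3) + cos(6) ≈ -0.02982 → counterexample
(4, 4): LHS = cos(8) ≈ -0.1455, RHS = 2·cos(4) ≈ -1.307 → counterexample
(7, 4): LHS = cos(11) ≈ 0.004426, RHS = cos(4) + cos(7) ≈ 0.1003 → counterexample

That makes 6 counterexamples.

Answer: 6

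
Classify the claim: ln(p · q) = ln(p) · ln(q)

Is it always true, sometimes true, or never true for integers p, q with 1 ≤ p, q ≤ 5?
Sometimes true

It holds at (p, q) = (1, 1) (both sides equal 0), but fails at (p, q) = (2, 4) (LHS = ln(8) ≈ 2.079, RHS = ln(2)·ln(4) ≈ 0.9609).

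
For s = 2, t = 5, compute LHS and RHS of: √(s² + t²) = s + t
LHS = √(2² + 5²) = √(29) ≈ 5.385
RHS = 2 + 5 = 7

LHS ≠ RHS (they differ by about 1.615), so the equation does not hold here.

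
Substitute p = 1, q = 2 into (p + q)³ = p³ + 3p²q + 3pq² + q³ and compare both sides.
LHS = (1 + 2)³ = 27
RHS = 1³ + 3·1²·2 + 3·1·2² + 2³ = 27

LHS = RHS: the two sides agree.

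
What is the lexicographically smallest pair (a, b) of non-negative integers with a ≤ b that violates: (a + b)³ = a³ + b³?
(a, b) = (1, 1)

At (0, 6): both sides equal 216, so it holds there.

Substituting (1, 1) into the claim:
LHS = (1 + 1)³ = 8
RHS = 1³ + 1³ = 2

Since LHS ≠ RHS, this pair disproves the claim, and no lexicographically smaller pair (a ≤ b, non-negative integers) does.

For instance (1, 2) is also a counterexample (LHS = 27, RHS = 9), but it's lexicographically larger.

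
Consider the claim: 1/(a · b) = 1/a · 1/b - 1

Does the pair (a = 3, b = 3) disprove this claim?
Substituting a = 3, b = 3:
LHS = 1/(3 · 3) = 1/9
RHS = 1/3 · 1/3 - 1 = -8/9

Since LHS ≠ RHS, this pair disproves the claim.

Answer: Yes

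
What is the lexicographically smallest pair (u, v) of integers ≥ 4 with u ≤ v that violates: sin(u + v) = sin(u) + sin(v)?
(u, v) = (4, 4)

Substituting (4, 4) into the claim:
LHS = sin(4 + 4) = sin(8) ≈ 0.9894
RHS = sin(4) + sin(4) = 2·sin(4) ≈ -1.514

Since LHS ≠ RHS, this pair disproves the claim, and no lexicographically smaller pair (u ≤ v, integers ≥ 4) does.

For instance (4, 8) is also a counterexample (LHS = sin(12) ≈ -0.5366, RHS = sin(4) + sin(8) ≈ 0.2326), but it's lexicographically larger.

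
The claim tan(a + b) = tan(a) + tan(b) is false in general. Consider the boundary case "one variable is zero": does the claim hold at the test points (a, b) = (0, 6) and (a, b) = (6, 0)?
Yes, holds at both test points

At (0, 6): LHS = tan(6) ≈ -0.291, RHS = tan(6) ≈ -0.291 → equal
At (6, 0): LHS = tan(6) ≈ -0.291, RHS = tan(6) ≈ -0.291 → equal

So the claim does hold at both of these boundary points, even though it is not an identity.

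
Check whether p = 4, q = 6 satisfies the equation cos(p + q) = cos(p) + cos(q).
Substituting p = 4, q = 6:

LHS = cos(4 + 6) = cos(10) ≈ -0.8391
RHS = cos(4) + cos(6) ≈ 0.3065

LHS ≠ RHS, so the equation does not hold at this point.

Answer: Fails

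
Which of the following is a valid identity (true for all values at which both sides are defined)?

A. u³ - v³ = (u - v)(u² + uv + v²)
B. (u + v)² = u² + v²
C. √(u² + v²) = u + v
A: holds — e.g. at (2, 4), both sides equal -56.
B: fails at (5, 8) — LHS = 169, RHS = 89.
C: fails at (2, 3) — LHS = √(13) ≈ 3.606, RHS = 5.

Answer: A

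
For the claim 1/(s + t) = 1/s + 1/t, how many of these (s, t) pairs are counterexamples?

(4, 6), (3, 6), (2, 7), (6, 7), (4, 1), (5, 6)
6

Testing each pair:
(4, 6): LHS = 1/10, RHS = 5/12 → counterexample
(3, 6): LHS = 1/9, RHS = 1/2 → counterexample
(2, 7): LHS = 1/9, RHS = 9/14 → counterexample
(6, 7): LHS = 1/13, RHS = 13/42 → counterexample
(4, 1): LHS = 1/5, RHS = 5/4 → counterexample
(5, 6): LHS = 1/11, RHS = 11/30 → counterexample

That makes 6 counterexamples.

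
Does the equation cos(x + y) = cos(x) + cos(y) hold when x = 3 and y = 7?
Fails

Substituting x = 3, y = 7:

LHS = cos(3 + 7) = cos(10) ≈ -0.8391
RHS = cos(3) + cos(7) ≈ -0.2361

LHS ≠ RHS, so the equation does not hold at this point.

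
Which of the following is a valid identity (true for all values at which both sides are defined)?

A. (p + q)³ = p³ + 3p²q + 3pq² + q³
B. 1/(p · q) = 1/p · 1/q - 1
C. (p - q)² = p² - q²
A: holds — e.g. at (2, 7), both sides equal 729.
B: fails at (2, 5) — LHS = 1/10, RHS = -9/10.
C: fails at (1, 3) — LHS = 4, RHS = -8.

Answer: A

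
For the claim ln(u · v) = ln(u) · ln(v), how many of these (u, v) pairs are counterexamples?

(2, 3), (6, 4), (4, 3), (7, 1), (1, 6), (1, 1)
Testing each pair:
(2, 3): LHS = ln(6) ≈ 1.792, RHS = ln(2)·ln(3) ≈ 0.7615 → counterexample
(6, 4): LHS = ln(24) ≈ 3.178, RHS = ln(4)·ln(6) ≈ 2.484 → counterexample
(4, 3): LHS = ln(12) ≈ 2.485, RHS = ln(3)·ln(4) ≈ 1.523 → counterexample
(7, 1): LHS = ln(7) ≈ 1.946, RHS = 0 → counterexample
(1, 6): LHS = ln(6) ≈ 1.792, RHS = 0 → counterexample
(1, 1): LHS = 0, RHS = 0 → satisfies claim

That makes 5 counterexamples.

Answer: 5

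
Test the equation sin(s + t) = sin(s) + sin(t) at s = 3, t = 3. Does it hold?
Fails

Substituting s = 3, t = 3:

LHS = sin(3 + 3) = sin(6) ≈ -0.2794
RHS = sin(3) + sin(3) = 2·sin(3) ≈ 0.2822

LHS ≠ RHS, so the equation does not hold at this point.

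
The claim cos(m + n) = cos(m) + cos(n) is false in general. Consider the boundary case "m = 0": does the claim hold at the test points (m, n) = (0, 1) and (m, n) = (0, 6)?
No, fails at both test points

At (0, 1): LHS = cos(1) ≈ 0.5403 ≠ RHS = cos(1) + 1 ≈ 1.54
At (0, 6): LHS = cos(6) ≈ 0.9602 ≠ RHS = cos(6) + 1 ≈ 1.96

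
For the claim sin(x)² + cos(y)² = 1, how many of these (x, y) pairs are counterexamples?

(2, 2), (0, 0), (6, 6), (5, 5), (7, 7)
0

Testing each pair:
(2, 2): LHS = cos(2)² + sin(2)² = 1, RHS = 1 → satisfies claim
(0, 0): LHS = 1, RHS = 1 → satisfies claim
(6, 6): LHS = sin(6)² + cos(6)² = 1, RHS = 1 → satisfies claim
(5, 5): LHS = cos(5)² + sin(5)² = 1, RHS = 1 → satisfies claim
(7, 7): LHS = sin(7)² + cos(7)² = 1, RHS = 1 → satisfies claim

That makes 0 counterexamples.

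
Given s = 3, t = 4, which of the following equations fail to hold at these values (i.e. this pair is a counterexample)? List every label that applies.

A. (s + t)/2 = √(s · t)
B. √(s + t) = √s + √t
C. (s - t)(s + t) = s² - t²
Evaluating each claim at the given values:
A. LHS = 7/2, RHS = 2·√(3) ≈ 3.464 → fails here (LHS ≠ RHS)
B. LHS = √(7) ≈ 2.646, RHS = √(3) + 2 ≈ 3.732 → fails here (LHS ≠ RHS)
C. LHS = -7, RHS = -7 → holds here (LHS = RHS)

Answer: A, B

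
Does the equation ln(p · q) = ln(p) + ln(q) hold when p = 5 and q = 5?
Holds

Substituting p = 5, q = 5:

LHS = ln(5 · 5) = ln(25) ≈ 3.219
RHS = ln(5) + ln(5) = 2·ln(5) ≈ 3.219

LHS = RHS, so the equation holds at this point.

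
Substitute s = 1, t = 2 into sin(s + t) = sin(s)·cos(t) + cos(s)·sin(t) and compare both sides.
LHS = sin(1 + 2) = sin(3) ≈ 0.1411
RHS = sin(1)·cos(2) + cos(1)·sin(2) = sin(1)·cos(2) + sin(2)·cos(1) ≈ 0.1411

LHS = RHS: the two sides agree.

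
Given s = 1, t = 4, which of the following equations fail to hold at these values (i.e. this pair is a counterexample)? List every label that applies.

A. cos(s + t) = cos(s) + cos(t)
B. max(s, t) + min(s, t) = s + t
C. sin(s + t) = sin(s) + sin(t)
A, C

Evaluating each claim at the given values:
A. LHS = cos(5) ≈ 0.2837, RHS = cos(4) + cos(1) ≈ -0.1133 → fails here (LHS ≠ RHS)
B. LHS = 5, RHS = 5 → holds here (LHS = RHS)
C. LHS = sin(5) ≈ -0.9589, RHS = sin(4) + sin(1) ≈ 0.08467 → fails here (LHS ≠ RHS)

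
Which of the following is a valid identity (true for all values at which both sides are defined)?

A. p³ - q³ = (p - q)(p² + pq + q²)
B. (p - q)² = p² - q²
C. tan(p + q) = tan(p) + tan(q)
A: holds — e.g. at (2, 5), both sides equal -117.
B: fails at (1, 2) — LHS = 1, RHS = -3.
C: fails at (2, 5) — LHS = tan(7) ≈ 0.8714, RHS = tan(5) + tan(2) ≈ -5.566.

Answer: A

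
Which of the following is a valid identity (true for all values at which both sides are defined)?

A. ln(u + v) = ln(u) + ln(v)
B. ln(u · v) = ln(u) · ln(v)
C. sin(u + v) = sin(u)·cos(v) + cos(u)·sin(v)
A: fails at (4, 6) — LHS = ln(10) ≈ 2.303, RHS = ln(4) + ln(6) ≈ 3.178.
B: fails at (2, 2) — LHS = ln(4) ≈ 1.386, RHS = ln(2)² ≈ 0.4805.
C: holds — e.g. at (3, 5), both sides equal sin(8) ≈ 0.9894.

Answer: C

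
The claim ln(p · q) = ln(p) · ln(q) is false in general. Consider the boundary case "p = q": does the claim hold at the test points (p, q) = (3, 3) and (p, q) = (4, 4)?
At (3, 3): LHS = ln(9) ≈ 2.197 ≠ RHS = ln(3)² ≈ 1.207
At (4, 4): LHS = ln(16) ≈ 2.773 ≠ RHS = ln(4)² ≈ 1.922

Answer: No, fails at both test points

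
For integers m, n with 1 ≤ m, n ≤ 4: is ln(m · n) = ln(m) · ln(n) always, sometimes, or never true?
It holds at (m, n) = (1, 1) (both sides equal 0), but fails at (m, n) = (2, 2) (LHS = ln(4) ≈ 1.386, RHS = ln(2)² ≈ 0.4805).

Answer: Sometimes true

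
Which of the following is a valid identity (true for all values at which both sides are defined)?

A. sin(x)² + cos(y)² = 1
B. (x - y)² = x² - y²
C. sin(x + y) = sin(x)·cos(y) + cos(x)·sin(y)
C

A: fails at (4, 5) — LHS = cos(5)² + sin(4)² ≈ 0.6532, RHS = 1.
B: fails at (2, 7) — LHS = 25, RHS = -45.
C: holds — e.g. at (4, 4), both sides equal sin(8) ≈ 0.9894.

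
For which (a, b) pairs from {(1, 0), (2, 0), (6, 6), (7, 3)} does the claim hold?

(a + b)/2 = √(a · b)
Testing each pair:
(1, 0): LHS = 1/2, RHS = 0 → fails
(2, 0): LHS = 1, RHS = 0 → fails
(6, 6): LHS = 6, RHS = 6 → holds
(7, 3): LHS = 5, RHS = √(21) ≈ 4.583 → fails

1 of 4 pairs satisfies the claim.

Answer: (6, 6)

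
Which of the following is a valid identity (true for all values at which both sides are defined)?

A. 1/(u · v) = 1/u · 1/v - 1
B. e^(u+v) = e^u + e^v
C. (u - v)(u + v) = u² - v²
A: fails at (3, 3) — LHS = 1/9, RHS = -8/9.
B: fails at (2, 4) — LHS = e^6 ≈ 403.4, RHS = e^2 + e^4 ≈ 61.99.
C: holds — e.g. at (1, 5), both sides equal -24.

Answer: C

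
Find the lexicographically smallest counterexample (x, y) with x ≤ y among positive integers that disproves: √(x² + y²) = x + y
(x, y) = (1, 1)

Substituting (1, 1) into the claim:
LHS = √(1² + 1²) = √(2) ≈ 1.414
RHS = 1 + 1 = 2

Since LHS ≠ RHS, this pair disproves the claim, and no lexicographically smaller pair (x ≤ y, positive integers) does.

For instance (1, 6) is also a counterexample (LHS = √(37) ≈ 6.083, RHS = 7), but it's lexicographically larger.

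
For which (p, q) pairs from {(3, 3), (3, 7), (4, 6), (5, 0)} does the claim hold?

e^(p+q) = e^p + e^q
Testing each pair:
(3, 3): LHS = e^6 ≈ 403.4, RHS = 2·e^3 ≈ 40.17 → fails
(3, 7): LHS = e^10 ≈ 22026.5, RHS = e^3 + e^7 ≈ 1117 → fails
(4, 6): LHS = e^10 ≈ 22026.5, RHS = e^4 + e^6 ≈ 458 → fails
(5, 0): LHS = e^5 ≈ 148.4, RHS = 1 + e^5 ≈ 149.4 → fails

No pair satisfies the claim.

Answer: None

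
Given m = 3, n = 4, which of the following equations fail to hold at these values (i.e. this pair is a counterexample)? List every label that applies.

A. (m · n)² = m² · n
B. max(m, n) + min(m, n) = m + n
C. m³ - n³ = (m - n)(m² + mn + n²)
A

Evaluating each claim at the given values:
A. LHS = 144, RHS = 36 → fails here (LHS ≠ RHS)
B. LHS = 7, RHS = 7 → holds here (LHS = RHS)
C. LHS = -37, RHS = -37 → holds here (LHS = RHS)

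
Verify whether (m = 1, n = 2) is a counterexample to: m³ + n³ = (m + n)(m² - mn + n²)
Substituting m = 1, n = 2:
LHS = 1³ + 2³ = 9
RHS = (1 + 2)(1² - 1·2 + 2²) = 9

The sides agree, so this pair does not disprove the claim.

Answer: No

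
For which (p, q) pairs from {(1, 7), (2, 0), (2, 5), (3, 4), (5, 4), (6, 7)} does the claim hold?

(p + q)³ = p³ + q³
(2, 0)

Testing each pair:
(1, 7): LHS = 512, RHS = 344 → fails
(2, 0): LHS = 8, RHS = 8 → holds
(2, 5): LHS = 343, RHS = 133 → fails
(3, 4): LHS = 343, RHS = 91 → fails
(5, 4): LHS = 729, RHS = 189 → fails
(6, 7): LHS = 2197, RHS = 559 → fails

1 of 6 pairs satisfies the claim.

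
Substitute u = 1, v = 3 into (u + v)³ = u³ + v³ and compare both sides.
LHS = (1 + 3)³ = 64
RHS = 1³ + 3³ = 28

LHS ≠ RHS, so the equation does not hold here.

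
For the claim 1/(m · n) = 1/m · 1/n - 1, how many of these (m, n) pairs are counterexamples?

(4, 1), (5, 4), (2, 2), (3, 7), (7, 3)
5

Testing each pair:
(4, 1): LHS = 1/4, RHS = -3/4 → counterexample
(5, 4): LHS = 1/20, RHS = -19/20 → counterexample
(2, 2): LHS = 1/4, RHS = -3/4 → counterexample
(3, 7): LHS = 1/21, RHS = -20/21 → counterexample
(7, 3): LHS = 1/21, RHS = -20/21 → counterexample

That makes 5 counterexamples.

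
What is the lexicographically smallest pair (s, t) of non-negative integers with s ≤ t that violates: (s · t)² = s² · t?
(s, t) = (1, 2)

At (0, 4): both sides equal 0, so it holds there.
At (0, 5): both sides equal 0, so it holds there.

Substituting (1, 2) into the claim:
LHS = (1 · 2)² = 4
RHS = 1² · 2 = 2

Since LHS ≠ RHS, this pair disproves the claim, and no lexicographically smaller pair (s ≤ t, non-negative integers) does.

For instance (4, 6) is also a counterexample (LHS = 576, RHS = 96), but it's lexicographically larger.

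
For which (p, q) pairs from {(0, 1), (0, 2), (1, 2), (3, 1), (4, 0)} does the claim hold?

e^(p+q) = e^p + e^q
Testing each pair:
(0, 1): LHS = e ≈ 2.718, RHS = 1 + e ≈ 3.718 → fails
(0, 2): LHS = e^2 ≈ 7.389, RHS = 1 + e^2 ≈ 8.389 → fails
(1, 2): LHS = e^3 ≈ 20.09, RHS = e + e^2 ≈ 10.11 → fails
(3, 1): LHS = e^4 ≈ 54.6, RHS = e + e^3 ≈ 22.8 → fails
(4, 0): LHS = e^4 ≈ 54.6, RHS = 1 + e^4 ≈ 55.6 → fails

No pair satisfies the claim.

Answer: None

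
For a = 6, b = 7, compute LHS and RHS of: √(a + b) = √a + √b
LHS = √(6 + 7) = √(13) ≈ 3.606
RHS = √6 + √7 = √(6) + √(7) ≈ 5.095

LHS ≠ RHS (they differ by about 1.49), so the equation does not hold here.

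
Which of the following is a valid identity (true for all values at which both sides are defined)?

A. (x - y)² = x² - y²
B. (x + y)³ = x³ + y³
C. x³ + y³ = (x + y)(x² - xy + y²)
A: fails at (4, 5) — LHS = 1, RHS = -9.
B: fails at (2, 3) — LHS = 125, RHS = 35.
C: holds — e.g. at (2, 5), both sides equal 133.

Answer: C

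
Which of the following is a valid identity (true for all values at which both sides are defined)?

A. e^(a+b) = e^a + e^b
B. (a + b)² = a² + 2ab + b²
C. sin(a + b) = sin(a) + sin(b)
A: fails at (1, 4) — LHS = e^5 ≈ 148.4, RHS = e + e^4 ≈ 57.32.
B: holds — e.g. at (5, 8), both sides equal 169.
C: fails at (2, 5) — LHS = sin(7) ≈ 0.657, RHS = sin(5) + sin(2) ≈ -0.04963.

Answer: B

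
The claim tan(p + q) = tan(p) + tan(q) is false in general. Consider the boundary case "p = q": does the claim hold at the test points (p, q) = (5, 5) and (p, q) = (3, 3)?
At (5, 5): LHS = tan(10) ≈ 0.6484 ≠ RHS = 2·tan(5) ≈ -6.761
At (3, 3): LHS = tan(6) ≈ -0.291 ≠ RHS = 2·tan(3) ≈ -0.2851

Answer: No, fails at both test points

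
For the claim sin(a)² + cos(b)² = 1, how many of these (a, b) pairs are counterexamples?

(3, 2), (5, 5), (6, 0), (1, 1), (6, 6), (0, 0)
Testing each pair:
(3, 2): LHS = sin(3)² + cos(2)² ≈ 0.1931, RHS = 1 → counterexample
(5, 5): LHS = cos(5)² + sin(5)² = 1, RHS = 1 → satisfies claim
(6, 0): LHS = sin(6)² + 1 ≈ 1.078, RHS = 1 → counterexample
(1, 1): LHS = cos(1)² + sin(1)² = 1, RHS = 1 → satisfies claim
(6, 6): LHS = sin(6)² + cos(6)² = 1, RHS = 1 → satisfies claim
(0, 0): LHS = 1, RHS = 1 → satisfies claim

That makes 2 counterexamples.

Answer: 2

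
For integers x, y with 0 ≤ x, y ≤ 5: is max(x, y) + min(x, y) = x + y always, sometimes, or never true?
Always true

The identity holds for every pair in the range. For instance at (x, y) = (4, 2): both sides equal 6.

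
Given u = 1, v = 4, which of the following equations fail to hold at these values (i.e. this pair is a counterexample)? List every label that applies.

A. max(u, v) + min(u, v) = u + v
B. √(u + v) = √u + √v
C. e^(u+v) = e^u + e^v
Evaluating each claim at the given values:
A. LHS = 5, RHS = 5 → holds here (LHS = RHS)
B. LHS = √(5) ≈ 2.236, RHS = 3 → fails here (LHS ≠ RHS)
C. LHS = e^5 ≈ 148.4, RHS = e + e^4 ≈ 57.32 → fails here (LHS ≠ RHS)

Answer: B, C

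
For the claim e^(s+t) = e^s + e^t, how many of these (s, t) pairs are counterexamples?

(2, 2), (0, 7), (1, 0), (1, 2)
Testing each pair:
(2, 2): LHS = e^4 ≈ 54.6, RHS = 2·e^2 ≈ 14.78 → counterexample
(0, 7): LHS = e^7 ≈ 1097, RHS = 1 + e^7 ≈ 1098 → counterexample
(1, 0): LHS = e ≈ 2.718, RHS = 1 + e ≈ 3.718 → counterexample
(1, 2): LHS = e^3 ≈ 20.09, RHS = e + e^2 ≈ 10.11 → counterexample

That makes 4 counterexamples.

Answer: 4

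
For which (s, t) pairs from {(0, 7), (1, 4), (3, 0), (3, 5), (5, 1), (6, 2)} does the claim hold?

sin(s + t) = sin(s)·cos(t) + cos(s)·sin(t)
All pairs

Testing each pair:
(0, 7): LHS = sin(7) ≈ 0.657, RHS = sin(7) ≈ 0.657 → holds
(1, 4): LHS = sin(5) ≈ -0.9589, RHS = sin(1)·cos(4) + sin(4)·cos(1) ≈ -0.9589 → holds
(3, 0): LHS = sin(3) ≈ 0.1411, RHS = sin(3) ≈ 0.1411 → holds
(3, 5): LHS = sin(8) ≈ 0.9894, RHS = sin(3)·cos(5) + sin(5)·cos(3) ≈ 0.9894 → holds
(5, 1): LHS = sin(6) ≈ -0.2794, RHS = sin(5)·cos(1) + sin(1)·cos(5) ≈ -0.2794 → holds
(6, 2): LHS = sin(8) ≈ 0.9894, RHS = sin(6)·cos(2) + sin(2)·cos(6) ≈ 0.9894 → holds

Every pair satisfies the claim.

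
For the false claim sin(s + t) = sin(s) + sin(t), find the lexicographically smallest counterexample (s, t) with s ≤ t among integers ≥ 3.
(s, t) = (3, 3)

Substituting (3, 3) into the claim:
LHS = sin(3 + 3) = sin(6) ≈ -0.2794
RHS = sin(3) + sin(3) = 2·sin(3) ≈ 0.2822

Since LHS ≠ RHS, this pair disproves the claim, and no lexicographically smaller pair (s ≤ t, integers ≥ 3) does.

For instance (5, 6) is also a counterexample (LHS = sin(11) ≈ -1, RHS = sin(5) + sin(6) ≈ -1.238), but it's lexicographically larger.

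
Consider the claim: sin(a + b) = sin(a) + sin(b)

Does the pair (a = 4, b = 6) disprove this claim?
Yes

Substituting a = 4, b = 6:
LHS = sin(4 + 6) = sin(10) ≈ -0.544
RHS = sin(4) + sin(6) ≈ -1.036

Since LHS ≠ RHS, this pair disproves the claim.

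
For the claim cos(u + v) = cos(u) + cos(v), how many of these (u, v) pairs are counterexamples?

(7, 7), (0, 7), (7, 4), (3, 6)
Testing each pair:
(7, 7): LHS = cos(14) ≈ 0.1367, RHS = 2·cos(7) ≈ 1.508 → counterexample
(0, 7): LHS = cos(7) ≈ 0.7539, RHS = cos(7) + 1 ≈ 1.754 → counterexample
(7, 4): LHS = cos(11) ≈ 0.004426, RHS = cos(4) + cos(7) ≈ 0.1003 → counterexample
(3, 6): LHS = cos(9) ≈ -0.9111, RHS = cos(3) + cos(6) ≈ -0.02982 → counterexample

That makes 4 counterexamples.

Answer: 4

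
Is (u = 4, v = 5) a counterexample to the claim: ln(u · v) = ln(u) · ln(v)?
Substituting u = 4, v = 5:
LHS = ln(4 · 5) = ln(20) ≈ 2.996
RHS = ln(4) · ln(5) ≈ 2.231

Since LHS ≠ RHS, this pair disproves the claim.

Answer: Yes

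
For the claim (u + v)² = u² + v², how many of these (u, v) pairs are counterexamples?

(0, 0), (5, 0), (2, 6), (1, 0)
Testing each pair:
(0, 0): LHS = 0, RHS = 0 → satisfies claim
(5, 0): LHS = 25, RHS = 25 → satisfies claim
(2, 6): LHS = 64, RHS = 40 → counterexample
(1, 0): LHS = 1, RHS = 1 → satisfies claim

That makes 1 counterexample.

Answer: 1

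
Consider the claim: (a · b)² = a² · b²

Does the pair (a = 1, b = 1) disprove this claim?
No

Substituting a = 1, b = 1:
LHS = (1 · 1)² = 1
RHS = 1² · 1² = 1

The sides agree, so this pair does not disprove the claim.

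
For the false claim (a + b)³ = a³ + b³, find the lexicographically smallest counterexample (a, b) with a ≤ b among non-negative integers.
(a, b) = (1, 1)

At (0, 6): both sides equal 216, so it holds there.

Substituting (1, 1) into the claim:
LHS = (1 + 1)³ = 8
RHS = 1³ + 1³ = 2

Since LHS ≠ RHS, this pair disproves the claim, and no lexicographically smaller pair (a ≤ b, non-negative integers) does.

For instance (2, 4) is also a counterexample (LHS = 216, RHS = 72), but it's lexicographically larger.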